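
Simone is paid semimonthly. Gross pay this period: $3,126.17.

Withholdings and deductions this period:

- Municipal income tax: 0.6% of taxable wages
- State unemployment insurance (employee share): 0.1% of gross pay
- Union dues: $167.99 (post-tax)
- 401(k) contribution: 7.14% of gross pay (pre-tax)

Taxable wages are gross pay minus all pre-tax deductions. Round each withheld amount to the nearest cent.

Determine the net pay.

$2,714.42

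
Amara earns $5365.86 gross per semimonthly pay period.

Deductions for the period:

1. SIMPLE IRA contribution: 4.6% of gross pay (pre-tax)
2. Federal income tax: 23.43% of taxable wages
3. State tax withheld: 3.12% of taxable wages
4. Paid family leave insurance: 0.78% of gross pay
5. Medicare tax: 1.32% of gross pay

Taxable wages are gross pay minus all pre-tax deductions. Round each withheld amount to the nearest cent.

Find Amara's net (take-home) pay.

$3647.25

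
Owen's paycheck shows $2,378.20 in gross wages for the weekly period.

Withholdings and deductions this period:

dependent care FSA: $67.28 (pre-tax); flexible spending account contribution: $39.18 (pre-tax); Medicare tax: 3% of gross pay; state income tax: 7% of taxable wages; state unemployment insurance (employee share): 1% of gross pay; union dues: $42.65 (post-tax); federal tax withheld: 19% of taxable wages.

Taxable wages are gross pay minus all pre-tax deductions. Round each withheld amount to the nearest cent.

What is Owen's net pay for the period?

Dependent care FSA: $67.28
Flexible spending account contribution: $39.18
Pre-tax total = $67.28 + $39.18 = $106.46
Taxable wages = $2,378.20 − $106.46 = $2,271.74
State income tax: $2,271.74 × 0.07 = $159.02
Federal tax withheld: $2,271.74 × 0.19 = $431.63
State unemployment insurance (employee share): $2,378.20 × 0.01 = $23.78
Medicare tax: $2,378.20 × 0.03 = $71.35
Union dues: $42.65
Total deductions = $67.28 + $39.18 + $159.02 + $431.63 + $23.78 + $71.35 + $42.65 = $834.89
Net pay = $2,378.20 − $834.89 = $1,543.31

$1,543.31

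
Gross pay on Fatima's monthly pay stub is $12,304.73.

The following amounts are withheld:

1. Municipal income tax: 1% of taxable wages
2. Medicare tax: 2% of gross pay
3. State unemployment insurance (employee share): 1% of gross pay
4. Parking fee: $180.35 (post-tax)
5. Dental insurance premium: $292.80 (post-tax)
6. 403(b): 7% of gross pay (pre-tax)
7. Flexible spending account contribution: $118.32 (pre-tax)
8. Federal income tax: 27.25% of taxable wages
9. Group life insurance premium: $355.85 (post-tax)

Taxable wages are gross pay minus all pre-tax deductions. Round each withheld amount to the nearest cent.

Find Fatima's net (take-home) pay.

403(b): $12,304.73 × 0.07 = $861.33
Flexible spending account contribution: $118.32
Pre-tax total = $861.33 + $118.32 = $979.65
Taxable wages = $12,304.73 − $979.65 = $11,325.08
Municipal income tax: $11,325.08 × 0.01 = $113.25
Federal income tax: $11,325.08 × 0.2725 = $3,086.08
State unemployment insurance (employee share): $12,304.73 × 0.01 = $123.05
Medicare tax: $12,304.73 × 0.02 = $246.09
Parking fee: $180.35
Group life insurance premium: $355.85
Dental insurance premium: $292.80
Total deductions = $861.33 + $118.32 + $113.25 + $3,086.08 + $123.05 + $246.09 + $180.35 + $355.85 + $292.80 = $5,377.12
Net pay = $12,304.73 − $5,377.12 = $6,927.61

$6,927.61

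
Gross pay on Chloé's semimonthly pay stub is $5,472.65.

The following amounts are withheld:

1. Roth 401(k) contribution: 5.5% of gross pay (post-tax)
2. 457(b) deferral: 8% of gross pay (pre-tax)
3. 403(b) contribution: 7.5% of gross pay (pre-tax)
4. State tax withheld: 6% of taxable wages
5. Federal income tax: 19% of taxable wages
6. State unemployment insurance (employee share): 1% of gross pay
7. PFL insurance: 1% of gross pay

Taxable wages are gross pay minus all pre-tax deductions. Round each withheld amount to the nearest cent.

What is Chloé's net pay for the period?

$3,057.84

457(b) deferral: $5,472.65 × 0.08 = $437.81
403(b) contribution: $5,472.65 × 0.075 = $410.45
Pre-tax total = $437.81 + $410.45 = $848.26
Taxable wages = $5,472.65 − $848.26 = $4,624.39
Federal income tax: $4,624.39 × 0.19 = $878.63
State tax withheld: $4,624.39 × 0.06 = $277.46
State unemployment insurance (employee share): $5,472.65 × 0.01 = $54.73
PFL insurance: $5,472.65 × 0.01 = $54.73
Roth 401(k) contribution: $5,472.65 × 0.055 = $301.00
Total deductions = $437.81 + $410.45 + $878.63 + $277.46 + $54.73 + $54.73 + $301.00 = $2,414.81
Net pay = $5,472.65 − $2,414.81 = $3,057.84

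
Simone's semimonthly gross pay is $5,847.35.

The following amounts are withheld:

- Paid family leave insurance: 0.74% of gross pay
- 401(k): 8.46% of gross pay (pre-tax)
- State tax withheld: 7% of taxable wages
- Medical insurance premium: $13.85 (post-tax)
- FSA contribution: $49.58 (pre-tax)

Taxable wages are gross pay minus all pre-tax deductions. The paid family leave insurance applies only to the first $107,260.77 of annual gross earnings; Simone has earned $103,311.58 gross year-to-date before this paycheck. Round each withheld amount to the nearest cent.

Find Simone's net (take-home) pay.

$4,888.79

FSA contribution: $49.58
401(k): $5,847.35 × 0.0846 = $494.69
Pre-tax total = $49.58 + $494.69 = $544.27
Taxable wages = $5,847.35 − $544.27 = $5,303.08
State tax withheld: $5,303.08 × 0.07 = $371.22
Paid family leave insurance: only $107,260.77 − $103,311.58 = $3,949.19 of this check is subject → $3,949.19 × 0.0074 = $29.22
Medical insurance premium: $13.85
Total deductions = $49.58 + $494.69 + $371.22 + $29.22 + $13.85 = $958.56
Net pay = $5,847.35 − $958.56 = $4,888.79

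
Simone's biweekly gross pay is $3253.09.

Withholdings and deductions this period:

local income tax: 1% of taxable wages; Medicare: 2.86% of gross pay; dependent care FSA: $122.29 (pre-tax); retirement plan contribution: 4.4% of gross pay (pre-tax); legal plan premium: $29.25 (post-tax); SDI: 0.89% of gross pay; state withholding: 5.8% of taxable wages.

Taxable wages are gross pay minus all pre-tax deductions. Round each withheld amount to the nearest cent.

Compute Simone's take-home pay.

Retirement plan contribution: $3253.09 × 0.044 = $143.14
Dependent care FSA: $122.29
Pre-tax total = $143.14 + $122.29 = $265.43
Taxable wages = $3253.09 − $265.43 = $2987.66
Local income tax: $2987.66 × 0.01 = $29.88
State withholding: $2987.66 × 0.058 = $173.28
Medicare: $3253.09 × 0.0286 = $93.04
SDI: $3253.09 × 0.0089 = $28.95
Legal plan premium: $29.25
Total deductions = $143.14 + $122.29 + $29.88 + $173.28 + $93.04 + $28.95 + $29.25 = $619.83
Net pay = $3253.09 − $619.83 = $2633.26

$2633.26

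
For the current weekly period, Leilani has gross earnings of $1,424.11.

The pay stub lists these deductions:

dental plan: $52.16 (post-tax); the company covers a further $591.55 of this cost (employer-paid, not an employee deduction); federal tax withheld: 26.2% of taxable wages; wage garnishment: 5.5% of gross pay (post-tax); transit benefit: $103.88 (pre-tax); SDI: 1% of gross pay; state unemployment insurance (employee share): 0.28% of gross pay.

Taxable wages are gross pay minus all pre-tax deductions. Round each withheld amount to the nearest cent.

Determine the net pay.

Transit benefit: $103.88
Taxable wages = $1,424.11 − $103.88 = $1,320.23
Federal tax withheld: $1,320.23 × 0.262 = $345.90
SDI: $1,424.11 × 0.01 = $14.24
State unemployment insurance (employee share): $1,424.11 × 0.0028 = $3.99
Dental plan: $52.16
Wage garnishment: $1,424.11 × 0.055 = $78.33
(Employer's $591.55 toward dental plan is not withheld from the employee.)
Total deductions = $103.88 + $345.90 + $14.24 + $3.99 + $52.16 + $78.33 = $598.50
Net pay = $1,424.11 − $598.50 = $825.61

$825.61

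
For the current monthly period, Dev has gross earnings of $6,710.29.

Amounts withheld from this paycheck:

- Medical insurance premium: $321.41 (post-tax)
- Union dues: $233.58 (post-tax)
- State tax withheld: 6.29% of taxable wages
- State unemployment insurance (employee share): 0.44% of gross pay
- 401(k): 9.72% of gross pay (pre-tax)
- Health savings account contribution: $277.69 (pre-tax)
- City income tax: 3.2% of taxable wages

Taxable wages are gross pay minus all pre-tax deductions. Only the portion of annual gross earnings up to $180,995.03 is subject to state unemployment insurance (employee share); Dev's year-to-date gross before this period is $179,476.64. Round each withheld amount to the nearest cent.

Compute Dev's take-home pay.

$4,670.14

Health savings account contribution: $277.69
401(k): $6,710.29 × 0.0972 = $652.24
Pre-tax total = $277.69 + $652.24 = $929.93
Taxable wages = $6,710.29 − $929.93 = $5,780.36
State tax withheld: $5,780.36 × 0.0629 = $363.58
City income tax: $5,780.36 × 0.032 = $184.97
State unemployment insurance (employee share): only $180,995.03 − $179,476.64 = $1,518.39 of this check is subject → $1,518.39 × 0.0044 = $6.68
Medical insurance premium: $321.41
Union dues: $233.58
Total deductions = $277.69 + $652.24 + $363.58 + $184.97 + $6.68 + $321.41 + $233.58 = $2,040.15
Net pay = $6,710.29 − $2,040.15 = $4,670.14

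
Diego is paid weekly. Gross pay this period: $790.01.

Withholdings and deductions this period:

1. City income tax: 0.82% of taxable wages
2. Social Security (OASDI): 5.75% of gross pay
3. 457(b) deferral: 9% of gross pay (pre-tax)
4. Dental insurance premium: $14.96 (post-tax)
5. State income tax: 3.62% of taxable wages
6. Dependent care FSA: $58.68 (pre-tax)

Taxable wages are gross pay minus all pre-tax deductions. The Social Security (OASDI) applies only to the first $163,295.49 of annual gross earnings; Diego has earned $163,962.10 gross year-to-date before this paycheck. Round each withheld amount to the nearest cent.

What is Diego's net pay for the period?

$615.96

457(b) deferral: $790.01 × 0.09 = $71.10
Dependent care FSA: $58.68
Pre-tax total = $71.10 + $58.68 = $129.78
Taxable wages = $790.01 − $129.78 = $660.23
State income tax: $660.23 × 0.0362 = $23.90
City income tax: $660.23 × 0.0082 = $5.41
Social Security (OASDI): annual cap $163,295.49 already reached (YTD $163,962.10), so $0.00
Dental insurance premium: $14.96
Total deductions = $71.10 + $58.68 + $23.90 + $5.41 + $0.00 + $14.96 = $174.05
Net pay = $790.01 − $174.05 = $615.96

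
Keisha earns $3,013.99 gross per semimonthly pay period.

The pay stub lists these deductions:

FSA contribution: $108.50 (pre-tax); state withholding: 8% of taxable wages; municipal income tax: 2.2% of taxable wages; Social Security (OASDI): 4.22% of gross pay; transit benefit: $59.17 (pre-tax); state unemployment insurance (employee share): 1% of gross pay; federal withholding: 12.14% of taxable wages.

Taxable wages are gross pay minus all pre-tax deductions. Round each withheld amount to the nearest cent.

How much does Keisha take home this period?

$2,053.12

Transit benefit: $59.17
FSA contribution: $108.50
Pre-tax total = $59.17 + $108.50 = $167.67
Taxable wages = $3,013.99 − $167.67 = $2,846.32
Municipal income tax: $2,846.32 × 0.022 = $62.62
State withholding: $2,846.32 × 0.08 = $227.71
Federal withholding: $2,846.32 × 0.1214 = $345.54
Social Security (OASDI): $3,013.99 × 0.0422 = $127.19
State unemployment insurance (employee share): $3,013.99 × 0.01 = $30.14
Total deductions = $59.17 + $108.50 + $62.62 + $227.71 + $345.54 + $127.19 + $30.14 = $960.87
Net pay = $3,013.99 − $960.87 = $2,053.12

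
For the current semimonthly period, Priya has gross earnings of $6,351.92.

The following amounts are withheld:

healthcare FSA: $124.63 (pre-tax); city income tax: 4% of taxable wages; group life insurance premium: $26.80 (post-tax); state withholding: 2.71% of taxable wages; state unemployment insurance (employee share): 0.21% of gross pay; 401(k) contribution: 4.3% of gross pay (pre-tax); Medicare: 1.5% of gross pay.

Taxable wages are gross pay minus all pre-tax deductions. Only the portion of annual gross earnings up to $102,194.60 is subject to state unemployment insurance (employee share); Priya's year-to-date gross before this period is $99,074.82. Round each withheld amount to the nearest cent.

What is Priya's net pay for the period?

$5,426.00

Healthcare FSA: $124.63
401(k) contribution: $6,351.92 × 0.043 = $273.13
Pre-tax total = $124.63 + $273.13 = $397.76
Taxable wages = $6,351.92 − $397.76 = $5,954.16
State withholding: $5,954.16 × 0.0271 = $161.36
City income tax: $5,954.16 × 0.04 = $238.17
Medicare: $6,351.92 × 0.015 = $95.28
State unemployment insurance (employee share): only $102,194.60 − $99,074.82 = $3,119.78 of this check is subject → $3,119.78 × 0.0021 = $6.55
Group life insurance premium: $26.80
Total deductions = $124.63 + $273.13 + $161.36 + $238.17 + $95.28 + $6.55 + $26.80 = $925.92
Net pay = $6,351.92 − $925.92 = $5,426.00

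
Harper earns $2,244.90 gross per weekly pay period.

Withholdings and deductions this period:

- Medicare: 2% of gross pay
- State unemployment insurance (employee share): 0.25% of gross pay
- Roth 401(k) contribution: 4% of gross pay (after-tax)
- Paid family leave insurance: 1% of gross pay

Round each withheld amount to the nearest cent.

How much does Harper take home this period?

Paid family leave insurance: $2,244.90 × 0.01 = $22.45
State unemployment insurance (employee share): $2,244.90 × 0.0025 = $5.61
Medicare: $2,244.90 × 0.02 = $44.90
Roth 401(k) contribution: $2,244.90 × 0.04 = $89.80
Total deductions = $22.45 + $5.61 + $44.90 + $89.80 = $162.76
Net pay = $2,244.90 − $162.76 = $2,082.14

$2,082.14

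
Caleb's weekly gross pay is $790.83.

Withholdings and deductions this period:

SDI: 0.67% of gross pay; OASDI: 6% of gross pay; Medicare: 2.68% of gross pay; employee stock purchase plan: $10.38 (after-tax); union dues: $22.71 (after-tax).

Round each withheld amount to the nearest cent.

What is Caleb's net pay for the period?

$683.80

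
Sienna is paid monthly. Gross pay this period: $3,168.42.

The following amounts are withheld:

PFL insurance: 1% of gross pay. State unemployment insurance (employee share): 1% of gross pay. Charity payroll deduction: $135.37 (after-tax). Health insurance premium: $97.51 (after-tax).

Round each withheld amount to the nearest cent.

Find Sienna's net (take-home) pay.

$2,872.18

PFL insurance: $3,168.42 × 0.01 = $31.68
State unemployment insurance (employee share): $3,168.42 × 0.01 = $31.68
Charity payroll deduction: $135.37
Health insurance premium: $97.51
Total deductions = $31.68 + $31.68 + $135.37 + $97.51 = $296.24
Net pay = $3,168.42 − $296.24 = $2,872.18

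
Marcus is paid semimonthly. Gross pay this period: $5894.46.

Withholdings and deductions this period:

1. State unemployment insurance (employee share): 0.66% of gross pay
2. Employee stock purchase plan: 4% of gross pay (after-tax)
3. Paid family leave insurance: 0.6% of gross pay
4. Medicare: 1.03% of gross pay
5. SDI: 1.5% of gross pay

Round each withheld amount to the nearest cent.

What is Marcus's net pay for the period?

$5435.28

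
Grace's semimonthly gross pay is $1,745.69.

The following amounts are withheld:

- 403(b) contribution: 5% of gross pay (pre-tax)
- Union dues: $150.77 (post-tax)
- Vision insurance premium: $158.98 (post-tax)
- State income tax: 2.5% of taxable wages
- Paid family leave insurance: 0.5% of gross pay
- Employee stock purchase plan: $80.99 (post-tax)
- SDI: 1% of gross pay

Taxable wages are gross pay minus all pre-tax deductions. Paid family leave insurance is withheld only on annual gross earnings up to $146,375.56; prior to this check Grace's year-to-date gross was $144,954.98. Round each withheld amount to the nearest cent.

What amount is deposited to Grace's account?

$1,201.65

403(b) contribution: $1,745.69 × 0.05 = $87.28
Taxable wages = $1,745.69 − $87.28 = $1,658.41
State income tax: $1,658.41 × 0.025 = $41.46
SDI: $1,745.69 × 0.01 = $17.46
Paid family leave insurance: only $146,375.56 − $144,954.98 = $1,420.58 of this check is subject → $1,420.58 × 0.005 = $7.10
Union dues: $150.77
Employee stock purchase plan: $80.99
Vision insurance premium: $158.98
Total deductions = $87.28 + $41.46 + $17.46 + $7.10 + $150.77 + $80.99 + $158.98 = $544.04
Net pay = $1,745.69 − $544.04 = $1,201.65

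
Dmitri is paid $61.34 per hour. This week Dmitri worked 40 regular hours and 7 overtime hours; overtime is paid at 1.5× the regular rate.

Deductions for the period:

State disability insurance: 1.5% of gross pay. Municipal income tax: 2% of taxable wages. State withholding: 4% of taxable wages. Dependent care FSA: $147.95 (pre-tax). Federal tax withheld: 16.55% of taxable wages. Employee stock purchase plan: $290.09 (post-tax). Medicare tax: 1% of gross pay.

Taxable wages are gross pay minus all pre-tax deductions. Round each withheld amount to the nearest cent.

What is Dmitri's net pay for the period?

$1,917.02

Regular pay: 40 × $61.34 = $2,453.60
Overtime pay: 7 × $61.34 × 1.5 = $644.07
Gross pay = $2,453.60 + $644.07 = $3,097.67
Dependent care FSA: $147.95
Taxable wages = $3,097.67 − $147.95 = $2,949.72
Municipal income tax: $2,949.72 × 0.02 = $58.99
Federal tax withheld: $2,949.72 × 0.1655 = $488.18
State withholding: $2,949.72 × 0.04 = $117.99
State disability insurance: $3,097.67 × 0.015 = $46.47
Medicare tax: $3,097.67 × 0.01 = $30.98
Employee stock purchase plan: $290.09
Total deductions = $147.95 + $58.99 + $488.18 + $117.99 + $46.47 + $30.98 + $290.09 = $1,180.65
Net pay = $3,097.67 − $1,180.65 = $1,917.02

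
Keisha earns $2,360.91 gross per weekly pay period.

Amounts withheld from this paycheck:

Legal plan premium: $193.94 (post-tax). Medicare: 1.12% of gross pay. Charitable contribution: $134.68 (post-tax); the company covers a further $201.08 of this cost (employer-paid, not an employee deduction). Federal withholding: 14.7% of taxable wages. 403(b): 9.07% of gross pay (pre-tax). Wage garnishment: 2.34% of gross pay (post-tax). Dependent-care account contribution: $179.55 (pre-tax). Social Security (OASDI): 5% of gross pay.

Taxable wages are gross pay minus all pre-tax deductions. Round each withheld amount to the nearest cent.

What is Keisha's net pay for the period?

$1,149.69

Dependent-care account contribution: $179.55
403(b): $2,360.91 × 0.0907 = $214.13
Pre-tax total = $179.55 + $214.13 = $393.68
Taxable wages = $2,360.91 − $393.68 = $1,967.23
Federal withholding: $1,967.23 × 0.147 = $289.18
Medicare: $2,360.91 × 0.0112 = $26.44
Social Security (OASDI): $2,360.91 × 0.05 = $118.05
Legal plan premium: $193.94
Wage garnishment: $2,360.91 × 0.0234 = $55.25
Charitable contribution: $134.68
(Employer's $201.08 toward charitable contribution is not withheld from the employee.)
Total deductions = $179.55 + $214.13 + $289.18 + $26.44 + $118.05 + $193.94 + $55.25 + $134.68 = $1,211.22
Net pay = $2,360.91 − $1,211.22 = $1,149.69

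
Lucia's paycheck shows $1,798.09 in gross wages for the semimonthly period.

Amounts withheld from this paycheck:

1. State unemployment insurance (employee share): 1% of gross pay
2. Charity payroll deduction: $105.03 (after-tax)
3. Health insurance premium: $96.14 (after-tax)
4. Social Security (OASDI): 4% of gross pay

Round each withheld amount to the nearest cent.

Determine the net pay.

$1,507.02

State unemployment insurance (employee share): $1,798.09 × 0.01 = $17.98
Social Security (OASDI): $1,798.09 × 0.04 = $71.92
Health insurance premium: $96.14
Charity payroll deduction: $105.03
Total deductions = $17.98 + $71.92 + $96.14 + $105.03 = $291.07
Net pay = $1,798.09 − $291.07 = $1,507.02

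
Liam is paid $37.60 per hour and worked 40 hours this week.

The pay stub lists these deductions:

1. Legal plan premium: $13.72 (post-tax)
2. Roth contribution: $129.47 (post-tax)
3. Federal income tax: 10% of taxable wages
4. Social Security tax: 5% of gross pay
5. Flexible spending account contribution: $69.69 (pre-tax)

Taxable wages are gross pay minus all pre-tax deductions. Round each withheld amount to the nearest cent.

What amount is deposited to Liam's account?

$1,072.49

Gross pay: 40 × $37.60 = $1,504.00
Flexible spending account contribution: $69.69
Taxable wages = $1,504.00 − $69.69 = $1,434.31
Federal income tax: $1,434.31 × 0.1 = $143.43
Social Security tax: $1,504.00 × 0.05 = $75.20
Roth contribution: $129.47
Legal plan premium: $13.72
Total deductions = $69.69 + $143.43 + $75.20 + $129.47 + $13.72 = $431.51
Net pay = $1,504.00 − $431.51 = $1,072.49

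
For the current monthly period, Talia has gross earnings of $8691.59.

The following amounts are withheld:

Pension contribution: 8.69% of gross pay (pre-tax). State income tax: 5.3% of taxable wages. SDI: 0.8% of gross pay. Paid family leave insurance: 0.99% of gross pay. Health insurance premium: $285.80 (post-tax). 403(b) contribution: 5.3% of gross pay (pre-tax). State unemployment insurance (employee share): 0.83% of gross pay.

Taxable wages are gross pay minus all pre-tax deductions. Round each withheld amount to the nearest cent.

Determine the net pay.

$6565.91

403(b) contribution: $8691.59 × 0.053 = $460.65
Pension contribution: $8691.59 × 0.0869 = $755.30
Pre-tax total = $460.65 + $755.30 = $1215.95
Taxable wages = $8691.59 − $1215.95 = $7475.64
State income tax: $7475.64 × 0.053 = $396.21
Paid family leave insurance: $8691.59 × 0.0099 = $86.05
SDI: $8691.59 × 0.008 = $69.53
State unemployment insurance (employee share): $8691.59 × 0.0083 = $72.14
Health insurance premium: $285.80
Total deductions = $460.65 + $755.30 + $396.21 + $86.05 + $69.53 + $72.14 + $285.80 = $2125.68
Net pay = $8691.59 − $2125.68 = $6565.91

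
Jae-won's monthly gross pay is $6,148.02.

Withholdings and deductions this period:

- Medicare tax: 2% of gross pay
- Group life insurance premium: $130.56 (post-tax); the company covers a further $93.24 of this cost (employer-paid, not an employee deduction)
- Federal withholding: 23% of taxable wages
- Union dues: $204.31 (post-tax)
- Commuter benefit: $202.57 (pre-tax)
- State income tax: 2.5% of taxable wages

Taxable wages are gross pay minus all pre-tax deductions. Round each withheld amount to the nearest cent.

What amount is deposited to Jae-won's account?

$3,971.53

Commuter benefit: $202.57
Taxable wages = $6,148.02 − $202.57 = $5,945.45
Federal withholding: $5,945.45 × 0.23 = $1,367.45
State income tax: $5,945.45 × 0.025 = $148.64
Medicare tax: $6,148.02 × 0.02 = $122.96
Union dues: $204.31
Group life insurance premium: $130.56
(Employer's $93.24 toward group life insurance premium is not withheld from the employee.)
Total deductions = $202.57 + $1,367.45 + $148.64 + $122.96 + $204.31 + $130.56 = $2,176.49
Net pay = $6,148.02 − $2,176.49 = $3,971.53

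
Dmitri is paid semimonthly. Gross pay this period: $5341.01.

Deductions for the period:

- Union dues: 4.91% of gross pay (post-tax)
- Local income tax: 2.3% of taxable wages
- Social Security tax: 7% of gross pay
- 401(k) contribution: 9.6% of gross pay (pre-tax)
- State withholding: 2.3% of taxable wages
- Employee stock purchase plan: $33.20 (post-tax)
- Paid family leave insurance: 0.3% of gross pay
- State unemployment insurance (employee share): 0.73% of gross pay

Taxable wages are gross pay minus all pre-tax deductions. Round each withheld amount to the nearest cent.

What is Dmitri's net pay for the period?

$3881.85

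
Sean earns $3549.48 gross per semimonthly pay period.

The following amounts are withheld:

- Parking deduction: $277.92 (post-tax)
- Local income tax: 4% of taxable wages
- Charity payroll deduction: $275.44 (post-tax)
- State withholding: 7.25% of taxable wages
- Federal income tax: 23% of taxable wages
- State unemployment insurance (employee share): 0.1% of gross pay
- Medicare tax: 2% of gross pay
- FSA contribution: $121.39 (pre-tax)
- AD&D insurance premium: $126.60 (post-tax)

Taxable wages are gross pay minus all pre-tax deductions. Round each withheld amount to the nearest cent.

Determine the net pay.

$1499.47

FSA contribution: $121.39
Taxable wages = $3549.48 − $121.39 = $3428.09
Local income tax: $3428.09 × 0.04 = $137.12
Federal income tax: $3428.09 × 0.23 = $788.46
State withholding: $3428.09 × 0.0725 = $248.54
State unemployment insurance (employee share): $3549.48 × 0.001 = $3.55
Medicare tax: $3549.48 × 0.02 = $70.99
Charity payroll deduction: $275.44
AD&D insurance premium: $126.60
Parking deduction: $277.92
Total deductions = $121.39 + $137.12 + $788.46 + $248.54 + $3.55 + $70.99 + $275.44 + $126.60 + $277.92 = $2050.01
Net pay = $3549.48 − $2050.01 = $1499.47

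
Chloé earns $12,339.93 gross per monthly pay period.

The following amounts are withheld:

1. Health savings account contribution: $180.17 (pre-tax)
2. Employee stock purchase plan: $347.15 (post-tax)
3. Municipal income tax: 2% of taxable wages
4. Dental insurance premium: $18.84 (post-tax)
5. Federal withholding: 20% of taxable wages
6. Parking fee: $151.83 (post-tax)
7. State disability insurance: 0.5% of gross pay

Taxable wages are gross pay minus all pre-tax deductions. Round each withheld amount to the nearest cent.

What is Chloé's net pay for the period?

Health savings account contribution: $180.17
Taxable wages = $12,339.93 − $180.17 = $12,159.76
Federal withholding: $12,159.76 × 0.2 = $2,431.95
Municipal income tax: $12,159.76 × 0.02 = $243.20
State disability insurance: $12,339.93 × 0.005 = $61.70
Dental insurance premium: $18.84
Employee stock purchase plan: $347.15
Parking fee: $151.83
Total deductions = $180.17 + $2,431.95 + $243.20 + $61.70 + $18.84 + $347.15 + $151.83 = $3,434.84
Net pay = $12,339.93 − $3,434.84 = $8,905.09

$8,905.09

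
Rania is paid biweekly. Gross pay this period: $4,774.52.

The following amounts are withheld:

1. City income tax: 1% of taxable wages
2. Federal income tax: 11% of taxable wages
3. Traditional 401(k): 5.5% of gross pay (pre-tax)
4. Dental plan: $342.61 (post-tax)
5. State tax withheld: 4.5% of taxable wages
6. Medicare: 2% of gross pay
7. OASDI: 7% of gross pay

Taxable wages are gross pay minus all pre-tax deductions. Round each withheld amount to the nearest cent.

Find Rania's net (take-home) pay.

Traditional 401(k): $4,774.52 × 0.055 = $262.60
Taxable wages = $4,774.52 − $262.60 = $4,511.92
Federal income tax: $4,511.92 × 0.11 = $496.31
City income tax: $4,511.92 × 0.01 = $45.12
State tax withheld: $4,511.92 × 0.045 = $203.04
Medicare: $4,774.52 × 0.02 = $95.49
OASDI: $4,774.52 × 0.07 = $334.22
Dental plan: $342.61
Total deductions = $262.60 + $496.31 + $45.12 + $203.04 + $95.49 + $334.22 + $342.61 = $1,779.39
Net pay = $4,774.52 − $1,779.39 = $2,995.13

$2,995.13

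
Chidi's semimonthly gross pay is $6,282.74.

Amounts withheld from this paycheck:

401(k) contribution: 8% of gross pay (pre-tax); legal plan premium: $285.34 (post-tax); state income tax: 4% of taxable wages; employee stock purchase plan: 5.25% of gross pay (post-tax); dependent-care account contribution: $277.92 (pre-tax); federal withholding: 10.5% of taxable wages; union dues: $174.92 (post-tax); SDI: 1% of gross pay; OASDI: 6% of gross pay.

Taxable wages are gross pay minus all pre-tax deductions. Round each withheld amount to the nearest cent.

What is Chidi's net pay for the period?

401(k) contribution: $6,282.74 × 0.08 = $502.62
Dependent-care account contribution: $277.92
Pre-tax total = $502.62 + $277.92 = $780.54
Taxable wages = $6,282.74 − $780.54 = $5,502.20
State income tax: $5,502.20 × 0.04 = $220.09
Federal withholding: $5,502.20 × 0.105 = $577.73
SDI: $6,282.74 × 0.01 = $62.83
OASDI: $6,282.74 × 0.06 = $376.96
Union dues: $174.92
Legal plan premium: $285.34
Employee stock purchase plan: $6,282.74 × 0.0525 = $329.84
Total deductions = $502.62 + $277.92 + $220.09 + $577.73 + $62.83 + $376.96 + $174.92 + $285.34 + $329.84 = $2,808.25
Net pay = $6,282.74 − $2,808.25 = $3,474.49

$3,474.49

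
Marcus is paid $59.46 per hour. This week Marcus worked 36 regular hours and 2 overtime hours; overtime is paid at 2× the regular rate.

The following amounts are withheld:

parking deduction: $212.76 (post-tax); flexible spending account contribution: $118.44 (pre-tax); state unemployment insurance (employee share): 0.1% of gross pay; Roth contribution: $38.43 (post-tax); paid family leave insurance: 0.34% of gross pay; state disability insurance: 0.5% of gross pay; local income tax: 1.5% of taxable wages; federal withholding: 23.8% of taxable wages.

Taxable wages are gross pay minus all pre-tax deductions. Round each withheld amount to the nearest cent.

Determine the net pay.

$1414.64

Regular pay: 36 × $59.46 = $2140.56
Overtime pay: 2 × $59.46 × 2 = $237.84
Gross pay = $2140.56 + $237.84 = $2378.40
Flexible spending account contribution: $118.44
Taxable wages = $2378.40 − $118.44 = $2259.96
Local income tax: $2259.96 × 0.015 = $33.90
Federal withholding: $2259.96 × 0.238 = $537.87
Paid family leave insurance: $2378.40 × 0.0034 = $8.09
State unemployment insurance (employee share): $2378.40 × 0.001 = $2.38
State disability insurance: $2378.40 × 0.005 = $11.89
Roth contribution: $38.43
Parking deduction: $212.76
Total deductions = $118.44 + $33.90 + $537.87 + $8.09 + $2.38 + $11.89 + $38.43 + $212.76 = $963.76
Net pay = $2378.40 − $963.76 = $1414.64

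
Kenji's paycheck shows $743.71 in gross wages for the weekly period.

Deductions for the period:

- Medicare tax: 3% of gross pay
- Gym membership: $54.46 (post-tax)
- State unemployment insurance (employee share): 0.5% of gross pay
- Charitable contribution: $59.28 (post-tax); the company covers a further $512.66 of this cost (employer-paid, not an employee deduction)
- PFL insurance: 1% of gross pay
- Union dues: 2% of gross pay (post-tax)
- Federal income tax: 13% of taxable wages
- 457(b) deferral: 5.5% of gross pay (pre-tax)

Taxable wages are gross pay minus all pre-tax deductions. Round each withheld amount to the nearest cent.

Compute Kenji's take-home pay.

457(b) deferral: $743.71 × 0.055 = $40.90
Taxable wages = $743.71 − $40.90 = $702.81
Federal income tax: $702.81 × 0.13 = $91.37
State unemployment insurance (employee share): $743.71 × 0.005 = $3.72
Medicare tax: $743.71 × 0.03 = $22.31
PFL insurance: $743.71 × 0.01 = $7.44
Union dues: $743.71 × 0.02 = $14.87
Charitable contribution: $59.28
Gym membership: $54.46
(Employer's $512.66 toward charitable contribution is not withheld from the employee.)
Total deductions = $40.90 + $91.37 + $3.72 + $22.31 + $7.44 + $14.87 + $59.28 + $54.46 = $294.35
Net pay = $743.71 − $294.35 = $449.36

$449.36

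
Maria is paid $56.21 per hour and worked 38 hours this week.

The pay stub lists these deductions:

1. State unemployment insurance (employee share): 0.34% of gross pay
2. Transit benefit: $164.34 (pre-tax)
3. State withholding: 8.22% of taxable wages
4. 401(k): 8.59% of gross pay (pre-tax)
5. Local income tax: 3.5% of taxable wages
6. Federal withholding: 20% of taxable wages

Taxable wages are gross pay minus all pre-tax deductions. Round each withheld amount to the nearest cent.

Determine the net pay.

Gross pay: 38 × $56.21 = $2,135.98
401(k): $2,135.98 × 0.0859 = $183.48
Transit benefit: $164.34
Pre-tax total = $183.48 + $164.34 = $347.82
Taxable wages = $2,135.98 − $347.82 = $1,788.16
State withholding: $1,788.16 × 0.0822 = $146.99
Local income tax: $1,788.16 × 0.035 = $62.59
Federal withholding: $1,788.16 × 0.2 = $357.63
State unemployment insurance (employee share): $2,135.98 × 0.0034 = $7.26
Total deductions = $183.48 + $164.34 + $146.99 + $62.59 + $357.63 + $7.26 = $922.29
Net pay = $2,135.98 − $922.29 = $1,213.69

$1,213.69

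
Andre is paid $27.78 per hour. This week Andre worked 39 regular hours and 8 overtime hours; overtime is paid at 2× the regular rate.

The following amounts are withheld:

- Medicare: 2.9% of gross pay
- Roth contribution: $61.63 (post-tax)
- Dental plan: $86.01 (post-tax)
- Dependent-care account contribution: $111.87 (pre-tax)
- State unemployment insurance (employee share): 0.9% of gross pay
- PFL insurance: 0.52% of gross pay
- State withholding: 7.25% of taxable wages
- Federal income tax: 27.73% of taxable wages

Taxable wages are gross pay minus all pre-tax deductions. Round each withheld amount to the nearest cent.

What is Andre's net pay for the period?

$707.05

Regular pay: 39 × $27.78 = $1,083.42
Overtime pay: 8 × $27.78 × 2 = $444.48
Gross pay = $1,083.42 + $444.48 = $1,527.90
Dependent-care account contribution: $111.87
Taxable wages = $1,527.90 − $111.87 = $1,416.03
State withholding: $1,416.03 × 0.0725 = $102.66
Federal income tax: $1,416.03 × 0.2773 = $392.67
Medicare: $1,527.90 × 0.029 = $44.31
State unemployment insurance (employee share): $1,527.90 × 0.009 = $13.75
PFL insurance: $1,527.90 × 0.0052 = $7.95
Dental plan: $86.01
Roth contribution: $61.63
Total deductions = $111.87 + $102.66 + $392.67 + $44.31 + $13.75 + $7.95 + $86.01 + $61.63 = $820.85
Net pay = $1,527.90 − $820.85 = $707.05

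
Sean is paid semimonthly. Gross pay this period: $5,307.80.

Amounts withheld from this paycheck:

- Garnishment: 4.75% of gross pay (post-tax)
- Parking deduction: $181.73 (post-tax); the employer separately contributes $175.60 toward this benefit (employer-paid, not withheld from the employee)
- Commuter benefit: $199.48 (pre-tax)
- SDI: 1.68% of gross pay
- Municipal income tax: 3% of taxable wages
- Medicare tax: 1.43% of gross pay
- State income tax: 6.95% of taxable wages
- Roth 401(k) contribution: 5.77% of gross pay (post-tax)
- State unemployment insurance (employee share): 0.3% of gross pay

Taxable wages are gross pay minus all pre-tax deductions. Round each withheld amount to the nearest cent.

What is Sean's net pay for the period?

Commuter benefit: $199.48
Taxable wages = $5,307.80 − $199.48 = $5,108.32
State income tax: $5,108.32 × 0.0695 = $355.03
Municipal income tax: $5,108.32 × 0.03 = $153.25
SDI: $5,307.80 × 0.0168 = $89.17
Medicare tax: $5,307.80 × 0.0143 = $75.90
State unemployment insurance (employee share): $5,307.80 × 0.003 = $15.92
Garnishment: $5,307.80 × 0.0475 = $252.12
Roth 401(k) contribution: $5,307.80 × 0.0577 = $306.26
Parking deduction: $181.73
(Employer's $175.60 toward parking deduction is not withheld from the employee.)
Total deductions = $199.48 + $355.03 + $153.25 + $89.17 + $75.90 + $15.92 + $252.12 + $306.26 + $181.73 = $1,628.86
Net pay = $5,307.80 − $1,628.86 = $3,678.94

$3,678.94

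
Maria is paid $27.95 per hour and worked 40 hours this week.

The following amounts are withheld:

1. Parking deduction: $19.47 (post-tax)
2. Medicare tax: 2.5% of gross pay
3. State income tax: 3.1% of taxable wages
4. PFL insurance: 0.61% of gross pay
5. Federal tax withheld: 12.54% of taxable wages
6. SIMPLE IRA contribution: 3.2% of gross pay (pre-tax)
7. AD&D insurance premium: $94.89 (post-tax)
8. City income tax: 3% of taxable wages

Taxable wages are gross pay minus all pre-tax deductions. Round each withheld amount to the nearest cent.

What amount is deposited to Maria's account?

$731.36

Gross pay: 40 × $27.95 = $1,118.00
SIMPLE IRA contribution: $1,118.00 × 0.032 = $35.78
Taxable wages = $1,118.00 − $35.78 = $1,082.22
Federal tax withheld: $1,082.22 × 0.1254 = $135.71
State income tax: $1,082.22 × 0.031 = $33.55
City income tax: $1,082.22 × 0.03 = $32.47
Medicare tax: $1,118.00 × 0.025 = $27.95
PFL insurance: $1,118.00 × 0.0061 = $6.82
AD&D insurance premium: $94.89
Parking deduction: $19.47
Total deductions = $35.78 + $135.71 + $33.55 + $32.47 + $27.95 + $6.82 + $94.89 + $19.47 = $386.64
Net pay = $1,118.00 − $386.64 = $731.36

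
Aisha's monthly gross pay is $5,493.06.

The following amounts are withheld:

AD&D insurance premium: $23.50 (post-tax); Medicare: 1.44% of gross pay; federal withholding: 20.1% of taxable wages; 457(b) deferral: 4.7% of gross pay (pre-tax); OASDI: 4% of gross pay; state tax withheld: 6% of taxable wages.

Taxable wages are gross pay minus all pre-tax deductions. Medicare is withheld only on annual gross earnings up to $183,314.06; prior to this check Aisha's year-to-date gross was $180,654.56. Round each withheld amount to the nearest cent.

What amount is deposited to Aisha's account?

$3,587.07

457(b) deferral: $5,493.06 × 0.047 = $258.17
Taxable wages = $5,493.06 − $258.17 = $5,234.89
State tax withheld: $5,234.89 × 0.06 = $314.09
Federal withholding: $5,234.89 × 0.201 = $1,052.21
OASDI: $5,493.06 × 0.04 = $219.72
Medicare: only $183,314.06 − $180,654.56 = $2,659.50 of this check is subject → $2,659.50 × 0.0144 = $38.30
AD&D insurance premium: $23.50
Total deductions = $258.17 + $314.09 + $1,052.21 + $219.72 + $38.30 + $23.50 = $1,905.99
Net pay = $5,493.06 − $1,905.99 = $3,587.07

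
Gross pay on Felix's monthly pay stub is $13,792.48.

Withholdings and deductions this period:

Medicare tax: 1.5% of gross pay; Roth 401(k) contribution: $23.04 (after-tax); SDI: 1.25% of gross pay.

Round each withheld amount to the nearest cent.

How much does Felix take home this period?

$13,390.14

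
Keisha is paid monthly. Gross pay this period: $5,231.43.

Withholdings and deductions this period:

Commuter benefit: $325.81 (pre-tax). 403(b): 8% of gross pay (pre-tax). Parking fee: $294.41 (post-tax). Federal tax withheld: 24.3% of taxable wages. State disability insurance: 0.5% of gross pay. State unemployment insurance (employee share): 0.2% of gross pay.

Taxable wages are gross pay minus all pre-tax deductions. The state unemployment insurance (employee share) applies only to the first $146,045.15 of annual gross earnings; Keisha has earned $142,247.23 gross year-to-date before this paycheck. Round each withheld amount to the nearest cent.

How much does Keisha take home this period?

$3,068.57

Commuter benefit: $325.81
403(b): $5,231.43 × 0.08 = $418.51
Pre-tax total = $325.81 + $418.51 = $744.32
Taxable wages = $5,231.43 − $744.32 = $4,487.11
Federal tax withheld: $4,487.11 × 0.243 = $1,090.37
State disability insurance: $5,231.43 × 0.005 = $26.16
State unemployment insurance (employee share): only $146,045.15 − $142,247.23 = $3,797.92 of this check is subject → $3,797.92 × 0.002 = $7.60
Parking fee: $294.41
Total deductions = $325.81 + $418.51 + $1,090.37 + $26.16 + $7.60 + $294.41 = $2,162.86
Net pay = $5,231.43 − $2,162.86 = $3,068.57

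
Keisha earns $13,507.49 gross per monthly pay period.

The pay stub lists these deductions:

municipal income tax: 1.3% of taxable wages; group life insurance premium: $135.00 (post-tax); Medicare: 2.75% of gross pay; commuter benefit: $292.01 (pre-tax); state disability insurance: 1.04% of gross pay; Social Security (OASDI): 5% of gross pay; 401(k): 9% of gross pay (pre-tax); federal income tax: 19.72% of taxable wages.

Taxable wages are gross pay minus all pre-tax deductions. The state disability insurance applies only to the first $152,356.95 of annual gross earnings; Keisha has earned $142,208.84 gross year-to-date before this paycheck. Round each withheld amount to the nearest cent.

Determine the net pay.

$8,190.08

401(k): $13,507.49 × 0.09 = $1,215.67
Commuter benefit: $292.01
Pre-tax total = $1,215.67 + $292.01 = $1,507.68
Taxable wages = $13,507.49 − $1,507.68 = $11,999.81
Federal income tax: $11,999.81 × 0.1972 = $2,366.36
Municipal income tax: $11,999.81 × 0.013 = $156.00
State disability insurance: only $152,356.95 − $142,208.84 = $10,148.11 of this check is subject → $10,148.11 × 0.0104 = $105.54
Medicare: $13,507.49 × 0.0275 = $371.46
Social Security (OASDI): $13,507.49 × 0.05 = $675.37
Group life insurance premium: $135.00
Total deductions = $1,215.67 + $292.01 + $2,366.36 + $156.00 + $105.54 + $371.46 + $675.37 + $135.00 = $5,317.41
Net pay = $13,507.49 − $5,317.41 = $8,190.08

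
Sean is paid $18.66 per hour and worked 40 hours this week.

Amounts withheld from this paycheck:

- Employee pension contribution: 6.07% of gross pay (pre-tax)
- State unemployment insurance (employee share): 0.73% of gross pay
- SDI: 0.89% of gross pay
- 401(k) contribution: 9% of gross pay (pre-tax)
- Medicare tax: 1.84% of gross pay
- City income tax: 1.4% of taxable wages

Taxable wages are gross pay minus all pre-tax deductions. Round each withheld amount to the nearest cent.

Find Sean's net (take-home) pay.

Gross pay: 40 × $18.66 = $746.40
Employee pension contribution: $746.40 × 0.0607 = $45.31
401(k) contribution: $746.40 × 0.09 = $67.18
Pre-tax total = $45.31 + $67.18 = $112.49
Taxable wages = $746.40 − $112.49 = $633.91
City income tax: $633.91 × 0.014 = $8.87
State unemployment insurance (employee share): $746.40 × 0.0073 = $5.45
Medicare tax: $746.40 × 0.0184 = $13.73
SDI: $746.40 × 0.0089 = $6.64
Total deductions = $45.31 + $67.18 + $8.87 + $5.45 + $13.73 + $6.64 = $147.18
Net pay = $746.40 − $147.18 = $599.22

$599.22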